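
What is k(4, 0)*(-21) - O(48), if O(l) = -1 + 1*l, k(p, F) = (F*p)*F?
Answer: -47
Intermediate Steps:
k(p, F) = p*F**2
O(l) = -1 + l
k(4, 0)*(-21) - O(48) = (4*0**2)*(-21) - (-1 + 48) = (4*0)*(-21) - 1*47 = 0*(-21) - 47 = 0 - 47 = -47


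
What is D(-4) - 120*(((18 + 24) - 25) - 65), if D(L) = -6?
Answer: 5754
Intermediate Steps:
D(-4) - 120*(((18 + 24) - 25) - 65) = -6 - 120*(((18 + 24) - 25) - 65) = -6 - 120*((42 - 25) - 65) = -6 - 120*(17 - 65) = -6 - 120*(-48) = -6 + 5760 = 5754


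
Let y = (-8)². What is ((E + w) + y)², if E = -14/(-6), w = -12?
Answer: 26569/9 ≈ 2952.1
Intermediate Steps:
E = 7/3 (E = -14*(-⅙) = 7/3 ≈ 2.3333)
y = 64
((E + w) + y)² = ((7/3 - 12) + 64)² = (-29/3 + 64)² = (163/3)² = 26569/9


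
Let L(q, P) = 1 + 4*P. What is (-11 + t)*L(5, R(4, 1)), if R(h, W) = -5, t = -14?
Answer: 475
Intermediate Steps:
(-11 + t)*L(5, R(4, 1)) = (-11 - 14)*(1 + 4*(-5)) = -25*(1 - 20) = -25*(-19) = 475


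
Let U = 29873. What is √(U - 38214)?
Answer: I*√8341 ≈ 91.329*I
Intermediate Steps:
√(U - 38214) = √(29873 - 38214) = √(-8341) = I*√8341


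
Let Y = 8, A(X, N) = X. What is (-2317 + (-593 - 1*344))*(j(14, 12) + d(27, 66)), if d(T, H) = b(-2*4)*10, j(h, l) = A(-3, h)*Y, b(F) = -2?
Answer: 143176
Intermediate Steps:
j(h, l) = -24 (j(h, l) = -3*8 = -24)
d(T, H) = -20 (d(T, H) = -2*10 = -20)
(-2317 + (-593 - 1*344))*(j(14, 12) + d(27, 66)) = (-2317 + (-593 - 1*344))*(-24 - 20) = (-2317 + (-593 - 344))*(-44) = (-2317 - 937)*(-44) = -3254*(-44) = 143176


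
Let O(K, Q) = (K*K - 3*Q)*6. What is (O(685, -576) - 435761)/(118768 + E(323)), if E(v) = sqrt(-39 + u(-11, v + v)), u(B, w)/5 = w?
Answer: 283850412976/14105834633 - 2389957*sqrt(3191)/14105834633 ≈ 20.113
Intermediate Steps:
u(B, w) = 5*w
O(K, Q) = -18*Q + 6*K**2 (O(K, Q) = (K**2 - 3*Q)*6 = -18*Q + 6*K**2)
E(v) = sqrt(-39 + 10*v) (E(v) = sqrt(-39 + 5*(v + v)) = sqrt(-39 + 5*(2*v)) = sqrt(-39 + 10*v))
(O(685, -576) - 435761)/(118768 + E(323)) = ((-18*(-576) + 6*685**2) - 435761)/(118768 + sqrt(-39 + 10*323)) = ((10368 + 6*469225) - 435761)/(118768 + sqrt(-39 + 3230)) = ((10368 + 2815350) - 435761)/(118768 + sqrt(3191)) = (2825718 - 435761)/(118768 + sqrt(3191)) = 2389957/(118768 + sqrt(3191))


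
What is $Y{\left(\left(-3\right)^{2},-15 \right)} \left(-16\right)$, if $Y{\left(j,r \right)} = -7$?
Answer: $112$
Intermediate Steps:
$Y{\left(\left(-3\right)^{2},-15 \right)} \left(-16\right) = \left(-7\right) \left(-16\right) = 112$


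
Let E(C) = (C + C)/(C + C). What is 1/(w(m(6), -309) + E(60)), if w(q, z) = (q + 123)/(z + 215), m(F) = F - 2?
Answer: -94/33 ≈ -2.8485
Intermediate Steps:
m(F) = -2 + F
w(q, z) = (123 + q)/(215 + z)
E(C) = 1 (E(C) = (2*C)/((2*C)) = (2*C)*(1/(2*C)) = 1)
1/(w(m(6), -309) + E(60)) = 1/((123 + (-2 + 6))/(215 - 309) + 1) = 1/((123 + 4)/(-94) + 1) = 1/(-1/94*127 + 1) = 1/(-127/94 + 1) = 1/(-33/94) = -94/33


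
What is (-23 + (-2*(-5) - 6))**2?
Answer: 361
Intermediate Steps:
(-23 + (-2*(-5) - 6))**2 = (-23 + (10 - 6))**2 = (-23 + 4)**2 = (-19)**2 = 361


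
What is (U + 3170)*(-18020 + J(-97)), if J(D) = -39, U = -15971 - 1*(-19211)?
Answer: -115758190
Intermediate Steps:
U = 3240 (U = -15971 + 19211 = 3240)
(U + 3170)*(-18020 + J(-97)) = (3240 + 3170)*(-18020 - 39) = 6410*(-18059) = -115758190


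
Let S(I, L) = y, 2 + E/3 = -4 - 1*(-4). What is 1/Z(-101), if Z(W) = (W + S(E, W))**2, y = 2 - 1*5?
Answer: 1/10816 ≈ 9.2456e-5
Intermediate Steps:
y = -3 (y = 2 - 5 = -3)
E = -6 (E = -6 + 3*(-4 - 1*(-4)) = -6 + 3*(-4 + 4) = -6 + 3*0 = -6 + 0 = -6)
S(I, L) = -3
Z(W) = (-3 + W)**2 (Z(W) = (W - 3)**2 = (-3 + W)**2)
1/Z(-101) = 1/((-3 - 101)**2) = 1/((-104)**2) = 1/10816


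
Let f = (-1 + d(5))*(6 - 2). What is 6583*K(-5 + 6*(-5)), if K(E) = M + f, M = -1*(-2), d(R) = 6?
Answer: 144826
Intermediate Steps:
M = 2
f = 20 (f = (-1 + 6)*(6 - 2) = 5*4 = 20)
K(E) = 22 (K(E) = 2 + 20 = 22)
6583*K(-5 + 6*(-5)) = 6583*22 = 144826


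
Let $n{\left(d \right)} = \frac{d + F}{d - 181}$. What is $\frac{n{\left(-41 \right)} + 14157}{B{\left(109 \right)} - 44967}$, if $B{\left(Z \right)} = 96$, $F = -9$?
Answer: $- \frac{1571452}{4980681} \approx -0.31551$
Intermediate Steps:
$n{\left(d \right)} = \frac{-9 + d}{-181 + d}$ ($n{\left(d \right)} = \frac{d - 9}{d - 181} = \frac{-9 + d}{-181 + d}$)
$\frac{n{\left(-41 \right)} + 14157}{B{\left(109 \right)} - 44967} = \frac{\frac{-9 - 41}{-181 - 41} + 14157}{96 - 44967} = \frac{\frac{1}{-222} \left(-50\right) + 14157}{-44871} = \left(\left(- \frac{1}{222}\right) \left(-50\right) + 14157\right) \left(- \frac{1}{44871}\right) = \left(\frac{25}{111} + 14157\right) \left(- \frac{1}{44871}\right) = \frac{1571452}{111} \left(- \frac{1}{44871}\right) = - \frac{1571452}{4980681}$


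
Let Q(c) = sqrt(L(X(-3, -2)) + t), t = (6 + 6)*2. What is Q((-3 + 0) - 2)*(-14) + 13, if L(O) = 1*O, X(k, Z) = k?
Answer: 13 - 14*sqrt(21) ≈ -51.156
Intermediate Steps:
t = 24 (t = 12*2 = 24)
L(O) = O
Q(c) = sqrt(21) (Q(c) = sqrt(-3 + 24) = sqrt(21))
Q((-3 + 0) - 2)*(-14) + 13 = sqrt(21)*(-14) + 13 = -14*sqrt(21) + 13 = 13 - 14*sqrt(21)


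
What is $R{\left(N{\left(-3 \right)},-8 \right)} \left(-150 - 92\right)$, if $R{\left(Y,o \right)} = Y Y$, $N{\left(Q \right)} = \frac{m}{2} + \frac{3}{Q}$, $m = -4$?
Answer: $-2178$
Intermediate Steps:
$N{\left(Q \right)} = -2 + \frac{3}{Q}$ ($N{\left(Q \right)} = - \frac{4}{2} + \frac{3}{Q} = \left(-4\right) \frac{1}{2} + \frac{3}{Q} = -2 + \frac{3}{Q}$)
$R{\left(Y,o \right)} = Y^{2}$
$R{\left(N{\left(-3 \right)},-8 \right)} \left(-150 - 92\right) = \left(-2 + \frac{3}{-3}\right)^{2} \left(-150 - 92\right) = \left(-2 + 3 \left(- \frac{1}{3}\right)\right)^{2} \left(-242\right) = \left(-2 - 1\right)^{2} \left(-242\right) = \left(-3\right)^{2} \left(-242\right) = 9 \left(-242\right) = -2178$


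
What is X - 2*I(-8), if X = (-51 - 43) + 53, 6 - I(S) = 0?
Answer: -53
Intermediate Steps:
I(S) = 6 (I(S) = 6 - 1*0 = 6 + 0 = 6)
X = -41 (X = -94 + 53 = -41)
X - 2*I(-8) = -41 - 2*6 = -41 - 12 = -53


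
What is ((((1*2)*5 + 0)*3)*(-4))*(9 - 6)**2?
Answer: -1080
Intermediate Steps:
((((1*2)*5 + 0)*3)*(-4))*(9 - 6)**2 = (((2*5 + 0)*3)*(-4))*3**2 = (((10 + 0)*3)*(-4))*9 = ((10*3)*(-4))*9 = (30*(-4))*9 = -120*9 = -1080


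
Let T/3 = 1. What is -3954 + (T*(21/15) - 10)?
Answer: -19799/5 ≈ -3959.8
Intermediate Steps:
T = 3 (T = 3*1 = 3)
-3954 + (T*(21/15) - 10) = -3954 + (3*(21/15) - 10) = -3954 + (3*(21*(1/15)) - 10) = -3954 + (3*(7/5) - 10) = -3954 + (21/5 - 10) = -3954 - 29/5 = -19799/5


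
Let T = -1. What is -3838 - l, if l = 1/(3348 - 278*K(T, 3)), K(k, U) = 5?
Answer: -7514805/1958 ≈ -3838.0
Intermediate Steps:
l = 1/1958 (l = 1/(3348 - 278*5) = 1/(3348 - 1390) = 1/1958 ≈ 0.00051073)
-3838 - l = -3838 - 1*1/1958 = -3838 - 1/1958 = -7514805/1958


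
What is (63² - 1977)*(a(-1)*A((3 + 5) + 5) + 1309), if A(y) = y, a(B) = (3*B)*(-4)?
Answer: 2918280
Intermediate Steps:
a(B) = -12*B
(63² - 1977)*(a(-1)*A((3 + 5) + 5) + 1309) = (63² - 1977)*((-12*(-1))*((3 + 5) + 5) + 1309) = (3969 - 1977)*(12*(8 + 5) + 1309) = 1992*(12*13 + 1309) = 1992*(156 + 1309) = 1992*1465 = 2918280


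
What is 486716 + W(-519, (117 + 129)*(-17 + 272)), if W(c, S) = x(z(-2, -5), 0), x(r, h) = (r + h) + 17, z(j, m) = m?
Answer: 486728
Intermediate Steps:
x(r, h) = 17 + h + r (x(r, h) = (h + r) + 17 = 17 + h + r)
W(c, S) = 12 (W(c, S) = 17 + 0 - 5 = 12)
486716 + W(-519, (117 + 129)*(-17 + 272)) = 486716 + 12 = 486728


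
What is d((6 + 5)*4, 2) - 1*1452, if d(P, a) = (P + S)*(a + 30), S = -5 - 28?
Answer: -1100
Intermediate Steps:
S = -33
d(P, a) = (-33 + P)*(30 + a) (d(P, a) = (P - 33)*(a + 30) = (-33 + P)*(30 + a))
d((6 + 5)*4, 2) - 1*1452 = (-990 - 33*2 + 30*((6 + 5)*4) + ((6 + 5)*4)*2) - 1*1452 = (-990 - 66 + 30*(11*4) + (11*4)*2) - 1452 = (-990 - 66 + 30*44 + 44*2) - 1452 = (-990 - 66 + 1320 + 88) - 1452 = 352 - 1452 = -1100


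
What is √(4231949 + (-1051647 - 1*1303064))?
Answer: 3*√208582 ≈ 1370.1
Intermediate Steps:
√(4231949 + (-1051647 - 1*1303064)) = √(4231949 + (-1051647 - 1303064)) = √(4231949 - 2354711) = √1877238 = 3*√208582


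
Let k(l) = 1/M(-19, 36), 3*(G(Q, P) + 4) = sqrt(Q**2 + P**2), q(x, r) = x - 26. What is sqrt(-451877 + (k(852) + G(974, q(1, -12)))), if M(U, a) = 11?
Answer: sqrt(-492098310 + 363*sqrt(949301))/33 ≈ 671.98*I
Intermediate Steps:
q(x, r) = -26 + x
G(Q, P) = -4 + sqrt(P**2 + Q**2)/3 (G(Q, P) = -4 + sqrt(Q**2 + P**2)/3 = -4 + sqrt(P**2 + Q**2)/3)
k(l) = 1/11
sqrt(-451877 + (k(852) + G(974, q(1, -12)))) = sqrt(-451877 + (1/11 + (-4 + sqrt((-26 + 1)**2 + 974**2)/3))) = sqrt(-451877 + (1/11 + (-4 + sqrt((-25)**2 + 948676)/3))) = sqrt(-451877 + (1/11 + (-4 + sqrt(625 + 948676)/3))) = sqrt(-451877 + (1/11 + (-4 + sqrt(949301)/3))) = sqrt(-451877 + (-43/11 + sqrt(949301)/3)) = sqrt(-4970690/11 + sqrt(949301)/3)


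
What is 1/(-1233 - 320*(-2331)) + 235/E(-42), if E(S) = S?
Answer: -40510003/7240086 ≈ -5.5952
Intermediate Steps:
1/(-1233 - 320*(-2331)) + 235/E(-42) = 1/(-1233 - 320*(-2331)) + 235/(-42) = -1/2331/(-1553) + 235*(-1/42) = -1/1553*(-1/2331) - 235/42 = 1/3620043 - 235/42 = -40510003/7240086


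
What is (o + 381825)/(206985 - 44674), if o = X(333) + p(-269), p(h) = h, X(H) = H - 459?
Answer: 381430/162311 ≈ 2.3500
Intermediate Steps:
X(H) = -459 + H
o = -395 (o = (-459 + 333) - 269 = -126 - 269 = -395)
(o + 381825)/(206985 - 44674) = (-395 + 381825)/(206985 - 44674) = 381430/162311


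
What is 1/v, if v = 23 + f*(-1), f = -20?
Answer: 1/43 ≈ 0.023256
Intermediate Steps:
v = 43 (v = 23 - 20*(-1) = 23 + 20 = 43)
1/v = 1/43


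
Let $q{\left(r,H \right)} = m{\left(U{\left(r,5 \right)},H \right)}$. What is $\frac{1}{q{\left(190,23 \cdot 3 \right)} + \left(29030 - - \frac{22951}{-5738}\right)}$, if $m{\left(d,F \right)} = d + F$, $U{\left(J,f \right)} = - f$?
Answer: $\frac{5738}{166918421} \approx 3.4376 \cdot 10^{-5}$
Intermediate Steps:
$m{\left(d,F \right)} = F + d$
$q{\left(r,H \right)} = -5 + H$ ($q{\left(r,H \right)} = H - 5 = -5 + H$)
$\frac{1}{q{\left(190,23 \cdot 3 \right)} + \left(29030 - - \frac{22951}{-5738}\right)} = \frac{1}{\left(-5 + 23 \cdot 3\right) + \left(29030 - - \frac{22951}{-5738}\right)} = \frac{1}{\left(-5 + 69\right) + \left(29030 - \left(-22951\right) \left(- \frac{1}{5738}\right)\right)} = \frac{1}{64 + \left(29030 - \frac{22951}{5738}\right)} = \frac{1}{64 + \frac{166551189}{5738}} = \frac{1}{\frac{166918421}{5738}} = \frac{5738}{166918421}$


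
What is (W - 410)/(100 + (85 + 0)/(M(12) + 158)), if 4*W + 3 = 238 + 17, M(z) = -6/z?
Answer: -21861/6334 ≈ -3.4514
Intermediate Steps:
W = 63 (W = -¾ + (238 + 17)/4 = -¾ + (¼)*255 = -¾ + 255/4 = 63)
(W - 410)/(100 + (85 + 0)/(M(12) + 158)) = (63 - 410)/(100 + (85 + 0)/(-6/12 + 158)) = -347/(100 + 85/(-6*1/12 + 158)) = -347/(100 + 85/(-½ + 158)) = -347/(100 + 85/(315/2)) = -347/(100 + 85*(2/315)) = -347/(100 + 34/63) = -347/6334/63 = -347*63/6334 = -21861/6334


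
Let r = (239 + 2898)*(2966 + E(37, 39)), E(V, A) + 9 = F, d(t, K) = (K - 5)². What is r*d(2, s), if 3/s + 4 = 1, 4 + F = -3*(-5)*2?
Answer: 336876156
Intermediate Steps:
F = 26 (F = -4 - 3*(-5)*2 = -4 + 15*2 = -4 + 30 = 26)
s = -1 (s = 3/(-4 + 1) = 3/(-3) = 3*(-⅓) = -1)
d(t, K) = (-5 + K)²
E(V, A) = 17 (E(V, A) = -9 + 26 = 17)
r = 9357671 (r = (239 + 2898)*(2966 + 17) = 3137*2983 = 9357671)
r*d(2, s) = 9357671*(-5 - 1)² = 9357671*(-6)² = 9357671*36 = 336876156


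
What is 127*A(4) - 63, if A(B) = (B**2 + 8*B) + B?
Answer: 6541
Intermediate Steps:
A(B) = B**2 + 9*B
127*A(4) - 63 = 127*(4*(9 + 4)) - 63 = 127*(4*13) - 63 = 127*52 - 63 = 6604 - 63 = 6541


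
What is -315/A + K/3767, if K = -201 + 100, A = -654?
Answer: 373517/821206 ≈ 0.45484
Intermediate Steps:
K = -101
-315/A + K/3767 = -315/(-654) - 101/3767 = -315*(-1/654) - 101*1/3767 = 105/218 - 101/3767 = 373517/821206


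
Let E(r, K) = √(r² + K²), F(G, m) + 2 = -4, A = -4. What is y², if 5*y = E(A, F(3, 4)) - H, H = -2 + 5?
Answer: 61/25 - 12*√13/25 ≈ 0.70934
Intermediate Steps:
F(G, m) = -6 (F(G, m) = -2 - 4 = -6)
H = 3
E(r, K) = √(K² + r²)
y = -⅗ + 2*√13/5 (y = (√((-6)² + (-4)²) - 1*3)/5 = (√(36 + 16) - 3)/5 = (√52 - 3)/5 = (2*√13 - 3)/5 = (-3 + 2*√13)/5 = -⅗ + 2*√13/5 ≈ 0.84222)
y² = (-⅗ + 2*√13/5)²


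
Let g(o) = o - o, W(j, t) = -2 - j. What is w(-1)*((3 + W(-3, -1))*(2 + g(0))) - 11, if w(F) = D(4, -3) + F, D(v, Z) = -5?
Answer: -59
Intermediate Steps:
g(o) = 0
w(F) = -5 + F
w(-1)*((3 + W(-3, -1))*(2 + g(0))) - 11 = (-5 - 1)*((3 + (-2 - 1*(-3)))*(2 + 0)) - 11 = -6*(3 + (-2 + 3))*2 - 11 = -6*(3 + 1)*2 - 11 = -24*2 - 11 = -6*8 - 11 = -48 - 11 = -59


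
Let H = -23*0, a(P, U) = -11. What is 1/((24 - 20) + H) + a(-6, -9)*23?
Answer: -1011/4 ≈ -252.75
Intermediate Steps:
H = 0
1/((24 - 20) + H) + a(-6, -9)*23 = 1/((24 - 20) + 0) - 11*23 = 1/(4 + 0) - 253 = 1/4 - 253 = ¼ - 253 = -1011/4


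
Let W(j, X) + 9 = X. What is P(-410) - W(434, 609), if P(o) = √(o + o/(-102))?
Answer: -600 + I*√1055955/51 ≈ -600.0 + 20.149*I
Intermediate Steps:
W(j, X) = -9 + X
P(o) = √10302*√o/102 (P(o) = √(o + o*(-1/102)) = √(o - o/102) = √(101*o/102) = √10302*√o/102)
P(-410) - W(434, 609) = √10302*√(-410)/102 - (-9 + 609) = √10302*(I*√410)/102 - 1*600 = I*√1055955/51 - 600 = -600 + I*√1055955/51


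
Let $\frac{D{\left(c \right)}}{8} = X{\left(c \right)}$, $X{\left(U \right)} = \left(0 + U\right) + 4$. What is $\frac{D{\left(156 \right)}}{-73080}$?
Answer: $- \frac{32}{1827} \approx -0.017515$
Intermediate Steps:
$X{\left(U \right)} = 4 + U$ ($X{\left(U \right)} = U + 4 = 4 + U$)
$D{\left(c \right)} = 32 + 8 c$ ($D{\left(c \right)} = 8 \left(4 + c\right) = 32 + 8 c$)
$\frac{D{\left(156 \right)}}{-73080} = \frac{32 + 8 \cdot 156}{-73080} = \left(32 + 1248\right) \left(- \frac{1}{73080}\right) = 1280 \left(- \frac{1}{73080}\right) = - \frac{32}{1827}$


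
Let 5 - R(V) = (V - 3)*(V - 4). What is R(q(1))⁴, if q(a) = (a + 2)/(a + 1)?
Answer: 625/256 ≈ 2.4414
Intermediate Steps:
q(a) = (2 + a)/(1 + a)
R(V) = 5 - (-4 + V)*(-3 + V) (R(V) = 5 - (V - 3)*(V - 4) = 5 - (-3 + V)*(-4 + V) = 5 - (-4 + V)*(-3 + V))
R(q(1))⁴ = (-7 - ((2 + 1)/(1 + 1))² + 7*((2 + 1)/(1 + 1)))⁴ = (-7 - (3/2)² + 7*(3/2))⁴ = (-7 - 1*9/4 + 21/2)⁴ = (-7 - 9/4 + 21/2)⁴ = (5/4)⁴ = 625/256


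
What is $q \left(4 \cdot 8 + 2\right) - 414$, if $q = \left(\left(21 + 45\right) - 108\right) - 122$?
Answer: $-5990$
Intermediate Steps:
$q = -164$ ($q = \left(66 - 108\right) - 122 = -42 - 122 = -164$)
$q \left(4 \cdot 8 + 2\right) - 414 = - 164 \left(4 \cdot 8 + 2\right) - 414 = - 164 \left(32 + 2\right) - 414 = \left(-164\right) 34 - 414 = -5576 - 414 = -5990$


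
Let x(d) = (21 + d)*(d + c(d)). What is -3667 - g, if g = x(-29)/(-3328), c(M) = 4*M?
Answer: -1525327/416 ≈ -3666.7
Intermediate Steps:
x(d) = 5*d*(21 + d) (x(d) = (21 + d)*(d + 4*d) = (21 + d)*(5*d) = 5*d*(21 + d))
g = -145/416 (g = (5*(-29)*(21 - 29))/(-3328) = (5*(-29)*(-8))*(-1/3328) = 1160*(-1/3328) = -145/416 ≈ -0.34856)
-3667 - g = -3667 - 1*(-145/416) = -3667 + 145/416 = -1525327/416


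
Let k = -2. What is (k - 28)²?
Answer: 900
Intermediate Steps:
(k - 28)² = (-2 - 28)² = (-30)² = 900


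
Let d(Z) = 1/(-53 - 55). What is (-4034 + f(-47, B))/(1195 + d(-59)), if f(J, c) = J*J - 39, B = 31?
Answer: -201312/129059 ≈ -1.5598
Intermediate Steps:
f(J, c) = -39 + J² (f(J, c) = J² - 39 = -39 + J²)
d(Z) = -1/108 (d(Z) = 1/(-108) = -1/108)
(-4034 + f(-47, B))/(1195 + d(-59)) = (-4034 + (-39 + (-47)²))/(1195 - 1/108) = (-4034 + (-39 + 2209))/(129059/108) = (-4034 + 2170)*(108/129059) = -1864*108/129059 = -201312/129059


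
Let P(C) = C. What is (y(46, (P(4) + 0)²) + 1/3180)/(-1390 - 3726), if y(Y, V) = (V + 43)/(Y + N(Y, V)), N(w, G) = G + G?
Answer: -31283/211495440 ≈ -0.00014791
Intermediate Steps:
N(w, G) = 2*G
y(Y, V) = (43 + V)/(Y + 2*V) (y(Y, V) = (V + 43)/(Y + 2*V) = (43 + V)/(Y + 2*V))
(y(46, (P(4) + 0)²) + 1/3180)/(-1390 - 3726) = ((43 + (4 + 0)²)/(46 + 2*(4 + 0)²) + 1/3180)/(-1390 - 3726) = ((43 + 4²)/(46 + 2*4²) + 1/3180)/(-5116) = ((43 + 16)/(46 + 2*16) + 1/3180)*(-1/5116) = (59/(46 + 32) + 1/3180)*(-1/5116) = (59/78 + 1/3180)*(-1/5116) = (31283/41340)*(-1/5116) = -31283/211495440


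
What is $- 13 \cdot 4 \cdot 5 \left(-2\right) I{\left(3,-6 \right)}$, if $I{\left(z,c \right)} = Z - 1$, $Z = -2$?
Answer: $-1560$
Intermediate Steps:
$I{\left(z,c \right)} = -3$ ($I{\left(z,c \right)} = -2 - 1 = -3$)
$- 13 \cdot 4 \cdot 5 \left(-2\right) I{\left(3,-6 \right)} = - 13 \cdot 4 \cdot 5 \left(-2\right) \left(-3\right) = - 13 \cdot 20 \left(-2\right) \left(-3\right) = \left(-13\right) \left(-40\right) \left(-3\right) = 520 \left(-3\right) = -1560$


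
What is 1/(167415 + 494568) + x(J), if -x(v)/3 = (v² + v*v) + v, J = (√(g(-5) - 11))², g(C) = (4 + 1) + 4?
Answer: -11915693/661983 ≈ -18.000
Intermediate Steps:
g(C) = 9 (g(C) = 5 + 4 = 9)
J = -2 (J = (√(9 - 11))² = (√(-2))² = (I*√2)² = -2)
x(v) = -6*v² - 3*v (x(v) = -3*((v² + v*v) + v) = -3*((v² + v²) + v) = -3*(2*v² + v) = -3*(v + 2*v²) = -6*v² - 3*v)
1/(167415 + 494568) + x(J) = 1/(167415 + 494568) - 3*(-2)*(1 + 2*(-2)) = 1/661983 - 3*(-2)*(1 - 4) = 1/661983 - 3*(-2)*(-3) = 1/661983 - 18 = -11915693/661983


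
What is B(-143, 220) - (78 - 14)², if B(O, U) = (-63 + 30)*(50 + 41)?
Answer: -7099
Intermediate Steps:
B(O, U) = -3003 (B(O, U) = -33*91 = -3003)
B(-143, 220) - (78 - 14)² = -3003 - (78 - 14)² = -3003 - 1*64² = -3003 - 1*4096 = -3003 - 4096 = -7099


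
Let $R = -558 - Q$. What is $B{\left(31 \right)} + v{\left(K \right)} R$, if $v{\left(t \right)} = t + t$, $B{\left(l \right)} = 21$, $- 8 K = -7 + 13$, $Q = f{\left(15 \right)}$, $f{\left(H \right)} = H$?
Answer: $\frac{1761}{2} \approx 880.5$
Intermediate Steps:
$Q = 15$
$K = - \frac{3}{4}$ ($K = - \frac{-7 + 13}{8} = \left(- \frac{1}{8}\right) 6 = - \frac{3}{4} \approx -0.75$)
$R = -573$ ($R = -558 - 15 = -573$)
$v{\left(t \right)} = 2 t$
$B{\left(31 \right)} + v{\left(K \right)} R = 21 + 2 \left(- \frac{3}{4}\right) \left(-573\right) = 21 - - \frac{1719}{2} = 21 + \frac{1719}{2} = \frac{1761}{2}$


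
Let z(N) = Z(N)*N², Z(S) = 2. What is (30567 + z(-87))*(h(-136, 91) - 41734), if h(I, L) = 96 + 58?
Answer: -1900413900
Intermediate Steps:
z(N) = 2*N²
h(I, L) = 154
(30567 + z(-87))*(h(-136, 91) - 41734) = (30567 + 2*(-87)²)*(154 - 41734) = (30567 + 2*7569)*(-41580) = (30567 + 15138)*(-41580) = 45705*(-41580) = -1900413900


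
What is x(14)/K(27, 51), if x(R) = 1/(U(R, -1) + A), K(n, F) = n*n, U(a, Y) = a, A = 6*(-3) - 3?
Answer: -1/5103 ≈ -0.00019596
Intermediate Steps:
A = -21 (A = -18 - 3 = -21)
K(n, F) = n**2
x(R) = 1/(-21 + R) (x(R) = 1/(R - 21) = 1/(-21 + R))
x(14)/K(27, 51) = 1/((-21 + 14)*(27**2)) = 1/(-7*729) = -1/7*1/729 = -1/5103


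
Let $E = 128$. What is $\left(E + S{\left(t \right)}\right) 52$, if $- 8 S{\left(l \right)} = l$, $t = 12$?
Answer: $6578$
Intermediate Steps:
$S{\left(l \right)} = - \frac{l}{8}$
$\left(E + S{\left(t \right)}\right) 52 = \left(128 - \frac{3}{2}\right) 52 = \frac{253}{2} \cdot 52 = 6578$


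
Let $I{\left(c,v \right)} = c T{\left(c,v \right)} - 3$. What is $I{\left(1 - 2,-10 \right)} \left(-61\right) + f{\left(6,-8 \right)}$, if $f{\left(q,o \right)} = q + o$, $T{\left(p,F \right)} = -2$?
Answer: $59$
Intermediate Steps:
$I{\left(c,v \right)} = -3 - 2 c$ ($I{\left(c,v \right)} = c \left(-2\right) - 3 = - 2 c - 3 = -3 - 2 c$)
$f{\left(q,o \right)} = o + q$
$I{\left(1 - 2,-10 \right)} \left(-61\right) + f{\left(6,-8 \right)} = \left(-3 - 2 \left(1 - 2\right)\right) \left(-61\right) + \left(-8 + 6\right) = \left(-3 - 2 \left(1 - 2\right)\right) \left(-61\right) - 2 = \left(-3 - -2\right) \left(-61\right) - 2 = \left(-3 + 2\right) \left(-61\right) - 2 = \left(-1\right) \left(-61\right) - 2 = 61 - 2 = 59$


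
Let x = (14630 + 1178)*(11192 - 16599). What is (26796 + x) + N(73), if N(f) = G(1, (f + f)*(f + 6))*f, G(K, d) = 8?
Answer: -85446476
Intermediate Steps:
N(f) = 8*f
x = -85473856 (x = 15808*(-5407) = -85473856)
(26796 + x) + N(73) = (26796 - 85473856) + 8*73 = -85447060 + 584 = -85446476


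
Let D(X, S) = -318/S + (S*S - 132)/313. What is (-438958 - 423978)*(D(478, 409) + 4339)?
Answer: -538239217979120/128017 ≈ -4.2044e+9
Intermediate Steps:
D(X, S) = -132/313 - 318/S + S**2/313 (D(X, S) = -318/S + (S**2 - 132)*(1/313) = -318/S + (-132 + S**2)*(1/313) = -318/S + (-132/313 + S**2/313) = -132/313 - 318/S + S**2/313)
(-438958 - 423978)*(D(478, 409) + 4339) = (-438958 - 423978)*((1/313)*(-99534 + 409*(-132 + 409**2))/409 + 4339) = -862936*((1/313)*(1/409)*(-99534 + 409*(-132 + 167281)) + 4339) = -862936*((1/313)*(1/409)*(-99534 + 409*167149) + 4339) = -862936*((1/313)*(1/409)*(-99534 + 68363941) + 4339) = -862936*((1/313)*(1/409)*68264407 + 4339) = -862936*(68264407/128017 + 4339) = -862936*623730170/128017 = -538239217979120/128017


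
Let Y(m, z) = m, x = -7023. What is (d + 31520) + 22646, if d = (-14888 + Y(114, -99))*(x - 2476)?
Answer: 140392392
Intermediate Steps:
d = 140338226 (d = (-14888 + 114)*(-7023 - 2476) = -14774*(-9499) = 140338226)
(d + 31520) + 22646 = (140338226 + 31520) + 22646 = 140369746 + 22646 = 140392392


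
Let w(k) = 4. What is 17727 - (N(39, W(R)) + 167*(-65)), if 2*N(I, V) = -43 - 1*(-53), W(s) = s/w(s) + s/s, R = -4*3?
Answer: 28577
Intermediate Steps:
R = -12
W(s) = 1 + s/4 (W(s) = s/4 + s/s = s*(1/4) + 1 = s/4 + 1 = 1 + s/4)
N(I, V) = 5 (N(I, V) = (-43 - 1*(-53))/2 = (-43 + 53)/2 = (1/2)*10 = 5)
17727 - (N(39, W(R)) + 167*(-65)) = 17727 - (5 + 167*(-65)) = 17727 - (5 - 10855) = 17727 - 1*(-10850) = 17727 + 10850 = 28577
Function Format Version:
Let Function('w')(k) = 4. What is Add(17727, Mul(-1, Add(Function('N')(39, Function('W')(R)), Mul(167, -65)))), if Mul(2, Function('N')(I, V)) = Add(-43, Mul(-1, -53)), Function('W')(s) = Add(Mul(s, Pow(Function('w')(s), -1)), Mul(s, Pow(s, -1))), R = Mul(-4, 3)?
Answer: 28577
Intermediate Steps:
R = -12
Function('W')(s) = Add(1, Mul(Rational(1, 4), s)) (Function('W')(s) = Add(Mul(s, Pow(4, -1)), Mul(s, Pow(s, -1))) = Add(Mul(s, Rational(1, 4)), 1) = Add(Mul(Rational(1, 4), s), 1) = Add(1, Mul(Rational(1, 4), s)))
Function('N')(I, V) = 5 (Function('N')(I, V) = Mul(Rational(1, 2), Add(-43, Mul(-1, -53))) = Mul(Rational(1, 2), Add(-43, 53)) = Mul(Rational(1, 2), 10) = 5)
Add(17727, Mul(-1, Add(Function('N')(39, Function('W')(R)), Mul(167, -65)))) = Add(17727, Mul(-1, Add(5, Mul(167, -65)))) = Add(17727, Mul(-1, Add(5, -10855))) = Add(17727, Mul(-1, -10850)) = Add(17727, 10850) = 28577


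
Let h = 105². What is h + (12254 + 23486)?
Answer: 46765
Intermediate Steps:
h = 11025
h + (12254 + 23486) = 11025 + (12254 + 23486) = 11025 + 35740 = 46765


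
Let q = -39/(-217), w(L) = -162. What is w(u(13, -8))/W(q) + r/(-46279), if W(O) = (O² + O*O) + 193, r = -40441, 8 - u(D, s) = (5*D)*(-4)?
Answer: 14622430957/420732524101 ≈ 0.034755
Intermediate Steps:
u(D, s) = 8 + 20*D (u(D, s) = 8 - 5*D*(-4) = 8 - (-20)*D = 8 + 20*D)
q = 39/217 (q = -39*(-1/217) = 39/217 ≈ 0.17972)
W(O) = 193 + 2*O² (W(O) = (O² + O²) + 193 = 2*O² + 193 = 193 + 2*O²)
w(u(13, -8))/W(q) + r/(-46279) = -162/(193 + 2*(39/217)²) - 40441/(-46279) = -162/(193 + 2*(1521/47089)) - 40441*(-1/46279) = -162/(193 + 3042/47089) + 40441/46279 = -162/9091219/47089 + 40441/46279 = -162*47089/9091219 + 40441/46279 = -7628418/9091219 + 40441/46279 = 14622430957/420732524101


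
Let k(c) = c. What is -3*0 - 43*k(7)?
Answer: -301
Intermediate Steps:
-3*0 - 43*k(7) = -3*0 - 43*7 = 0 - 301 = -301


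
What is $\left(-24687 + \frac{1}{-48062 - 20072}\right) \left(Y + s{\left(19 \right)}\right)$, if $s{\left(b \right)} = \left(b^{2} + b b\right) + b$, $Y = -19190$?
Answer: $\frac{1633245361289}{3586} \approx 4.5545 \cdot 10^{8}$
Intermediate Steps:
$s{\left(b \right)} = b + 2 b^{2}$ ($s{\left(b \right)} = \left(b^{2} + b^{2}\right) + b = 2 b^{2} + b = b + 2 b^{2}$)
$\left(-24687 + \frac{1}{-48062 - 20072}\right) \left(Y + s{\left(19 \right)}\right) = \left(-24687 + \frac{1}{-48062 - 20072}\right) \left(-19190 + 19 \left(1 + 2 \cdot 19\right)\right) = \left(-24687 + \frac{1}{-68134}\right) \left(-19190 + 19 \left(1 + 38\right)\right) = \left(-24687 - \frac{1}{68134}\right) \left(-19190 + 19 \cdot 39\right) = - \frac{1682024059 \left(-19190 + 741\right)}{68134} = \left(- \frac{1682024059}{68134}\right) \left(-18449\right) = \frac{1633245361289}{3586}$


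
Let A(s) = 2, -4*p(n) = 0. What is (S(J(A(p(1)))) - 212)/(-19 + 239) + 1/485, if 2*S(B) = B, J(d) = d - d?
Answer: -1026/1067 ≈ -0.96157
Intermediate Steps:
p(n) = 0 (p(n) = -¼*0 = 0)
J(d) = 0
S(B) = B/2
(S(J(A(p(1)))) - 212)/(-19 + 239) + 1/485 = ((½)*0 - 212)/(-19 + 239) + 1/485 = (0 - 212)/220 + 1/485 = -212*1/220 + 1/485 = -53/55 + 1/485 = -1026/1067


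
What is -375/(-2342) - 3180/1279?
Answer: -6967935/2995418 ≈ -2.3262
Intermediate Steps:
-375/(-2342) - 3180/1279 = -375*(-1/2342) - 3180*1/1279 = 375/2342 - 3180/1279 = -6967935/2995418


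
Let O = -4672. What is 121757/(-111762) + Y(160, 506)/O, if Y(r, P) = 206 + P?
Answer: -40526453/32634504 ≈ -1.2418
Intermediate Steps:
121757/(-111762) + Y(160, 506)/O = 121757/(-111762) + (206 + 506)/(-4672) = 121757*(-1/111762) + 712*(-1/4672) = -121757/111762 - 89/584 = -40526453/32634504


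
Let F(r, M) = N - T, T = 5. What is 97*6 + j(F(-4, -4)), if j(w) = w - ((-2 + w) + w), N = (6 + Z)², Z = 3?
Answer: 508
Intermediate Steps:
N = 81 (N = (6 + 3)² = 9² = 81)
F(r, M) = 76 (F(r, M) = 81 - 1*5 = 81 - 5 = 76)
j(w) = 2 - w (j(w) = w - (-2 + 2*w) = w + (2 - 2*w) = 2 - w)
97*6 + j(F(-4, -4)) = 97*6 + (2 - 1*76) = 582 + (2 - 76) = 582 - 74 = 508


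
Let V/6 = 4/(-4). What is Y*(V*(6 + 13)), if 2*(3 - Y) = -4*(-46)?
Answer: 10146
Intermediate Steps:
V = -6 (V = 6*(4/(-4)) = 6*(4*(-¼)) = 6*(-1) = -6)
Y = -89 (Y = 3 - (-2)*(-46) = 3 - ½*184 = 3 - 92 = -89)
Y*(V*(6 + 13)) = -(-534)*(6 + 13) = -(-534)*19 = -89*(-114) = 10146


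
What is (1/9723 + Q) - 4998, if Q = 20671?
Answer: 152388580/9723 ≈ 15673.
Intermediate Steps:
(1/9723 + Q) - 4998 = (1/9723 + 20671) - 4998 = 200984134/9723 - 4998 = 152388580/9723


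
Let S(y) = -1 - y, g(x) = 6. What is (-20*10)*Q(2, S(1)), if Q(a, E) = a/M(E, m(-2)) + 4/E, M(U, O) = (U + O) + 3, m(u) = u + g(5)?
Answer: 320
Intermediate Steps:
m(u) = 6 + u (m(u) = u + 6 = 6 + u)
M(U, O) = 3 + O + U (M(U, O) = (O + U) + 3 = 3 + O + U)
Q(a, E) = 4/E + a/(7 + E) (Q(a, E) = a/(3 + (6 - 2) + E) + 4/E = a/(3 + 4 + E) + 4/E = a/(7 + E) + 4/E = 4/E + a/(7 + E))
(-20*10)*Q(2, S(1)) = (-20*10)*((28 + 4*(-1 - 1*1) + (-1 - 1*1)*2)/((-1 - 1*1)*(7 + (-1 - 1*1)))) = -200*(28 + 4*(-1 - 1) + (-1 - 1)*2)/((-1 - 1)*(7 + (-1 - 1))) = -200*(28 + 4*(-2) - 2*2)/((-2)*(7 - 2)) = -(-100)*(28 - 8 - 4)/5 = -(-100)*16/5 = -200*(-8/5) = 320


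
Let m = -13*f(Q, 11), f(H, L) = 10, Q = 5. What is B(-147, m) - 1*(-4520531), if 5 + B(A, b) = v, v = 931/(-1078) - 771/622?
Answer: 15464712251/3421 ≈ 4.5205e+6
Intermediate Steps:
m = -130 (m = -13*10 = -130)
v = -7195/3421 (v = 931*(-1/1078) - 771*1/622 = -19/22 - 771/622 = -7195/3421 ≈ -2.1032)
B(A, b) = -24300/3421 (B(A, b) = -5 - 7195/3421 = -24300/3421)
B(-147, m) - 1*(-4520531) = -24300/3421 - 1*(-4520531) = -24300/3421 + 4520531 = 15464712251/3421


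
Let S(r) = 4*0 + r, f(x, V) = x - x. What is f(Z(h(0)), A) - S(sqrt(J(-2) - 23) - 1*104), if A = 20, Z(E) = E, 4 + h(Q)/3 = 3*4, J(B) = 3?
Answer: 104 - 2*I*sqrt(5) ≈ 104.0 - 4.4721*I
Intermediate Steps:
h(Q) = 24 (h(Q) = -12 + 3*(3*4) = -12 + 3*12 = -12 + 36 = 24)
f(x, V) = 0
S(r) = r (S(r) = 0 + r = r)
f(Z(h(0)), A) - S(sqrt(J(-2) - 23) - 1*104) = 0 - (sqrt(3 - 23) - 1*104) = 0 - (sqrt(-20) - 104) = 0 - (2*I*sqrt(5) - 104) = 0 - (-104 + 2*I*sqrt(5)) = 0 + (104 - 2*I*sqrt(5)) = 104 - 2*I*sqrt(5)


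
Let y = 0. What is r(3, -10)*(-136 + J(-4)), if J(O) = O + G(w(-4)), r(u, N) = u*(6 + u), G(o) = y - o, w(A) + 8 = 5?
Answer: -3699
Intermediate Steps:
w(A) = -3 (w(A) = -8 + 5 = -3)
G(o) = -o (G(o) = 0 - o = -o)
J(O) = 3 + O (J(O) = O - 1*(-3) = O + 3 = 3 + O)
r(3, -10)*(-136 + J(-4)) = (3*(6 + 3))*(-136 + (3 - 4)) = (3*9)*(-136 - 1) = 27*(-137) = -3699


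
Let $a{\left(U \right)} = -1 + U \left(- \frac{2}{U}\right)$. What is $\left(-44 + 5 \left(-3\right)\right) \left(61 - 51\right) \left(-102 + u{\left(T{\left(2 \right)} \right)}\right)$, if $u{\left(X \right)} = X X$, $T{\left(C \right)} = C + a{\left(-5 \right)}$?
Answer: $59590$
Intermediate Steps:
$a{\left(U \right)} = -3$ ($a{\left(U \right)} = -1 - 2 = -3$)
$T{\left(C \right)} = -3 + C$ ($T{\left(C \right)} = C - 3 = -3 + C$)
$u{\left(X \right)} = X^{2}$
$\left(-44 + 5 \left(-3\right)\right) \left(61 - 51\right) \left(-102 + u{\left(T{\left(2 \right)} \right)}\right) = \left(-44 + 5 \left(-3\right)\right) \left(61 - 51\right) \left(-102 + \left(-3 + 2\right)^{2}\right) = \left(-44 - 15\right) 10 \left(-102 + \left(-1\right)^{2}\right) = \left(-59\right) 10 \left(-102 + 1\right) = \left(-590\right) \left(-101\right) = 59590$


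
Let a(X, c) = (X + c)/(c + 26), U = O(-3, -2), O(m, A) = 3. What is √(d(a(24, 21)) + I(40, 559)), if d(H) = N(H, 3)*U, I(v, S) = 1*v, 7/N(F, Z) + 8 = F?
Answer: √4055743/331 ≈ 6.0843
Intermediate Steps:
N(F, Z) = 7/(-8 + F)
U = 3
a(X, c) = (X + c)/(26 + c)
I(v, S) = v
d(H) = 21/(-8 + H) (d(H) = (7/(-8 + H))*3 = 21/(-8 + H))
√(d(a(24, 21)) + I(40, 559)) = √(21/(-8 + (24 + 21)/(26 + 21)) + 40) = √(21/(-8 + 45/47) + 40) = √(21/(-331/47) + 40) = √(21*(-47/331) + 40) = √(-987/331 + 40) = √(12253/331) = √4055743/331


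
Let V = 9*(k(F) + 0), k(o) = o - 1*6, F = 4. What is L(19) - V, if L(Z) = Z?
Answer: 37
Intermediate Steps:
k(o) = -6 + o (k(o) = o - 6 = -6 + o)
V = -18 (V = 9*((-6 + 4) + 0) = 9*(-2 + 0) = 9*(-2) = -18)
L(19) - V = 19 - 1*(-18) = 19 + 18 = 37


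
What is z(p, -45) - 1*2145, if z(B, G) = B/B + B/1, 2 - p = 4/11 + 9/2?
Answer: -47231/22 ≈ -2146.9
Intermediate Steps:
p = -63/22 (p = 2 - (4/11 + 9/2) = 2 - 1*107/22 = 2 - 107/22 = -63/22 ≈ -2.8636)
z(B, G) = 1 + B (z(B, G) = 1 + B*1 = 1 + B)
z(p, -45) - 1*2145 = (1 - 63/22) - 1*2145 = -41/22 - 2145 = -47231/22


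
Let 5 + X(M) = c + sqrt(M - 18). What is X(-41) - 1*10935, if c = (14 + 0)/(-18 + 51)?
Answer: -361006/33 + I*sqrt(59) ≈ -10940.0 + 7.6811*I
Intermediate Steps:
c = 14/33 ≈ 0.42424
X(M) = -151/33 + sqrt(-18 + M) (X(M) = -5 + (14/33 + sqrt(M - 18)) = -5 + (14/33 + sqrt(-18 + M)) = -151/33 + sqrt(-18 + M))
X(-41) - 1*10935 = (-151/33 + sqrt(-18 - 41)) - 1*10935 = (-151/33 + sqrt(-59)) - 10935 = (-151/33 + I*sqrt(59)) - 10935 = -361006/33 + I*sqrt(59)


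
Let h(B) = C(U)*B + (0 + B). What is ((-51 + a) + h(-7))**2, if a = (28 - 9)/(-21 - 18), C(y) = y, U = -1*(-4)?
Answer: 11377129/1521 ≈ 7480.0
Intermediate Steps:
U = 4
a = -19/39 (a = 19/(-39) = 19*(-1/39) = -19/39 ≈ -0.48718)
h(B) = 5*B (h(B) = 4*B + (0 + B) = 4*B + B = 5*B)
((-51 + a) + h(-7))**2 = ((-51 - 19/39) + 5*(-7))**2 = (-2008/39 - 35)**2 = (-3373/39)**2 = 11377129/1521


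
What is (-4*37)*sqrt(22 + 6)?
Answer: -296*sqrt(7) ≈ -783.14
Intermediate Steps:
(-4*37)*sqrt(22 + 6) = -296*sqrt(7)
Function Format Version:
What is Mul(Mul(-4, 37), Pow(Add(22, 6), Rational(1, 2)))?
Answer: Mul(-296, Pow(7, Rational(1, 2))) ≈ -783.14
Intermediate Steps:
Mul(Mul(-4, 37), Pow(Add(22, 6), Rational(1, 2))) = Mul(-148, Pow(28, Rational(1, 2))) = Mul(-148, Mul(2, Pow(7, Rational(1, 2)))) = Mul(-296, Pow(7, Rational(1, 2)))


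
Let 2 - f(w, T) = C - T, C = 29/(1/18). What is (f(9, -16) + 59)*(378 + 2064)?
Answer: -1164834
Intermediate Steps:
C = 522 (C = 29/(1/18) = 29*18 = 522)
f(w, T) = -520 + T (f(w, T) = 2 - (522 - T) = 2 + (-522 + T) = -520 + T)
(f(9, -16) + 59)*(378 + 2064) = ((-520 - 16) + 59)*(378 + 2064) = (-536 + 59)*2442 = -477*2442 = -1164834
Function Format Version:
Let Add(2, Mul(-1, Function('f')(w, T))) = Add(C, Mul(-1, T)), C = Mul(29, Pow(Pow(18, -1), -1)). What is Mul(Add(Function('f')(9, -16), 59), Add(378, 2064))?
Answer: -1164834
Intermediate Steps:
C = 522 (C = Mul(29, Pow(Rational(1, 18), -1)) = Mul(29, 18) = 522)
Function('f')(w, T) = Add(-520, T) (Function('f')(w, T) = Add(2, Mul(-1, Add(522, Mul(-1, T)))) = Add(2, Add(-522, T)) = Add(-520, T))
Mul(Add(Function('f')(9, -16), 59), Add(378, 2064)) = Mul(Add(Add(-520, -16), 59), Add(378, 2064)) = Mul(Add(-536, 59), 2442) = Mul(-477, 2442) = -1164834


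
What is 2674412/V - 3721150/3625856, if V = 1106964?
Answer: 697231713509/501711507648 ≈ 1.3897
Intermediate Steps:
2674412/V - 3721150/3625856 = 2674412/1106964 - 3721150/3625856 = 2674412*(1/1106964) - 3721150*1/3625856 = 668603/276741 - 1860575/1812928 = 697231713509/501711507648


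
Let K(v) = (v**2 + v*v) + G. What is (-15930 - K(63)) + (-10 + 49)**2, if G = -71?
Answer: -22276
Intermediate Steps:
K(v) = -71 + 2*v**2 (K(v) = (v**2 + v*v) - 71 = (v**2 + v**2) - 71 = 2*v**2 - 71 = -71 + 2*v**2)
(-15930 - K(63)) + (-10 + 49)**2 = (-15930 - (-71 + 2*63**2)) + (-10 + 49)**2 = (-15930 - (-71 + 2*3969)) + 39**2 = (-15930 - (-71 + 7938)) + 1521 = (-15930 - 1*7867) + 1521 = (-15930 - 7867) + 1521 = -23797 + 1521 = -22276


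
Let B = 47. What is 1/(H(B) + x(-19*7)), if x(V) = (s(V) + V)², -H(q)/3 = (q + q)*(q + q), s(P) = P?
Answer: 1/44248 ≈ 2.2600e-5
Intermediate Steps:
H(q) = -12*q² (H(q) = -3*(q + q)*(q + q) = -3*2*q*2*q = -12*q²)
x(V) = 4*V² (x(V) = (V + V)² = (2*V)² = 4*V²)
1/(H(B) + x(-19*7)) = 1/(-12*47² + 4*(-19*7)²) = 1/(-12*2209 + 4*(-133)²) = 1/(-26508 + 4*17689) = 1/(-26508 + 70756) = 1/44248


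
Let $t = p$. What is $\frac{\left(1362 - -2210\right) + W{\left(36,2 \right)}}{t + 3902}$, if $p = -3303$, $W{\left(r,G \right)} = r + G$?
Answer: $\frac{3610}{599} \approx 6.0267$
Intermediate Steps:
$W{\left(r,G \right)} = G + r$
$t = -3303$
$\frac{\left(1362 - -2210\right) + W{\left(36,2 \right)}}{t + 3902} = \frac{\left(1362 - -2210\right) + \left(2 + 36\right)}{-3303 + 3902} = \frac{\left(1362 + 2210\right) + 38}{599} = \left(3572 + 38\right) \frac{1}{599} = 3610 \cdot \frac{1}{599} = \frac{3610}{599}$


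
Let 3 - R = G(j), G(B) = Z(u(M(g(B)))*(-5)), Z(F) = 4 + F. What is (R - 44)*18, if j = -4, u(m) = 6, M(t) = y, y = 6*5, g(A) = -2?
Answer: -270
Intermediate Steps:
y = 30
M(t) = 30
G(B) = -26 (G(B) = 4 + 6*(-5) = 4 - 30 = -26)
R = 29 (R = 3 - 1*(-26) = 3 + 26 = 29)
(R - 44)*18 = (29 - 44)*18 = -15*18 = -270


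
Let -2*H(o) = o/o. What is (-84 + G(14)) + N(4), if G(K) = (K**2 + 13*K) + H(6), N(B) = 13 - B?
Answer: 605/2 ≈ 302.50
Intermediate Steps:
H(o) = -1/2 (H(o) = -o/(2*o) = -1/2*1 = -1/2)
G(K) = -1/2 + K**2 + 13*K (G(K) = (K**2 + 13*K) - 1/2 = -1/2 + K**2 + 13*K)
(-84 + G(14)) + N(4) = (-84 + (-1/2 + 14**2 + 13*14)) + (13 - 1*4) = (-84 + (-1/2 + 196 + 182)) + (13 - 4) = (-84 + 755/2) + 9 = 587/2 + 9 = 605/2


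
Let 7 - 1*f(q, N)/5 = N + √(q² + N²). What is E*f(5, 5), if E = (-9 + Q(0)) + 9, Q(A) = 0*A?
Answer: 0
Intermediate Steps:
f(q, N) = 35 - 5*N - 5*√(N² + q²) (f(q, N) = 35 - 5*(N + √(q² + N²)) = 35 - 5*(N + √(N² + q²)) = 35 + (-5*N - 5*√(N² + q²)) = 35 - 5*N - 5*√(N² + q²))
Q(A) = 0
E = 0 (E = (-9 + 0) + 9 = -9 + 9 = 0)
E*f(5, 5) = 0*(35 - 5*5 - 5*√(5² + 5²)) = 0*(35 - 25 - 5*√(25 + 25)) = 0*(35 - 25 - 25*√2) = 0*(10 - 25*√2) = 0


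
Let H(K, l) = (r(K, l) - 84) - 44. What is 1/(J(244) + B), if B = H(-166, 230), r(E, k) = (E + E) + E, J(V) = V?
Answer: -1/382 ≈ -0.0026178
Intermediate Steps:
r(E, k) = 3*E (r(E, k) = 2*E + E = 3*E)
H(K, l) = -128 + 3*K (H(K, l) = (3*K - 84) - 44 = (-84 + 3*K) - 44 = -128 + 3*K)
B = -626 (B = -128 + 3*(-166) = -128 - 498 = -626)
1/(J(244) + B) = 1/(244 - 626) = 1/(-382) = -1/382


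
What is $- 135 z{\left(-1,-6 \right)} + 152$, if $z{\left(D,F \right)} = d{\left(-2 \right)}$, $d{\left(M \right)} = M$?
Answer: $422$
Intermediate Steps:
$z{\left(D,F \right)} = -2$
$- 135 z{\left(-1,-6 \right)} + 152 = \left(-135\right) \left(-2\right) + 152 = 270 + 152 = 422$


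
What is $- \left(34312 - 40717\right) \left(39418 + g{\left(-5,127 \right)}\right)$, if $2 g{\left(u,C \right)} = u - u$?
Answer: $252472290$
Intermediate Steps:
$g{\left(u,C \right)} = 0$ ($g{\left(u,C \right)} = \frac{u - u}{2} = \frac{1}{2} \cdot 0 = 0$)
$- \left(34312 - 40717\right) \left(39418 + g{\left(-5,127 \right)}\right) = - \left(34312 - 40717\right) \left(39418 + 0\right) = - \left(-6405\right) 39418 = \left(-1\right) \left(-252472290\right) = 252472290$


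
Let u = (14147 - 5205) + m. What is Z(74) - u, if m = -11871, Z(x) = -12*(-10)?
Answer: 3049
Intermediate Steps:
Z(x) = 120
u = -2929 (u = (14147 - 5205) - 11871 = 8942 - 11871 = -2929)
Z(74) - u = 120 - 1*(-2929) = 120 + 2929 = 3049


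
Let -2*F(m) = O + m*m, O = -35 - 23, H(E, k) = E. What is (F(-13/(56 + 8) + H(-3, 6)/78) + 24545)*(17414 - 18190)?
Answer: -3300074320847/173056 ≈ -1.9069e+7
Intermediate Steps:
O = -58
F(m) = 29 - m²/2 (F(m) = -(-58 + m*m)/2 = -(-58 + m²)/2 = 29 - m²/2)
(F(-13/(56 + 8) + H(-3, 6)/78) + 24545)*(17414 - 18190) = ((29 - (-13/(56 + 8) - 3/78)²/2) + 24545)*(17414 - 18190) = ((29 - (-13/64 - 3*1/78)²/2) + 24545)*(-776) = ((29 - (-13*1/64 - 1/26)²/2) + 24545)*(-776) = ((29 - (-13/64 - 1/26)²/2) + 24545)*(-776) = ((29 - (-201/832)²/2) + 24545)*(-776) = ((29 - ½*40401/692224) + 24545)*(-776) = ((29 - 40401/1384448) + 24545)*(-776) = (40108591/1384448 + 24545)*(-776) = (34021384751/1384448)*(-776) = -3300074320847/173056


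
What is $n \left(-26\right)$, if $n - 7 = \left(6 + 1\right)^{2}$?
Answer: $-1456$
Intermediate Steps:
$n = 56$ ($n = 7 + \left(6 + 1\right)^{2} = 7 + 7^{2} = 7 + 49 = 56$)
$n \left(-26\right) = 56 \left(-26\right) = -1456$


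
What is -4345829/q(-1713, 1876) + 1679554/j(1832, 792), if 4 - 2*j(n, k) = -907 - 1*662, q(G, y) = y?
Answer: -534302409/2950948 ≈ -181.06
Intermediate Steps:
j(n, k) = 1573/2 (j(n, k) = 2 - (-907 - 1*662)/2 = 2 - (-907 - 662)/2 = 2 - ½*(-1569) = 2 + 1569/2 = 1573/2)
-4345829/q(-1713, 1876) + 1679554/j(1832, 792) = -4345829/1876 + 1679554/(1573/2) = -4345829*1/1876 + 1679554*(2/1573) = -4345829/1876 + 3359108/1573 = -534302409/2950948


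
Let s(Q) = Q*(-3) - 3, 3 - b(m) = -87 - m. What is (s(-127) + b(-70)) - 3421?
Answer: -3023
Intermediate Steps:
b(m) = 90 + m (b(m) = 3 - (-87 - m) = 3 + (87 + m) = 90 + m)
s(Q) = -3 - 3*Q (s(Q) = -3*Q - 3 = -3 - 3*Q)
(s(-127) + b(-70)) - 3421 = ((-3 - 3*(-127)) + (90 - 70)) - 3421 = ((-3 + 381) + 20) - 3421 = (378 + 20) - 3421 = 398 - 3421 = -3023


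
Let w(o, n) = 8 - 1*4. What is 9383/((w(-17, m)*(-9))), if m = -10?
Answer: -9383/36 ≈ -260.64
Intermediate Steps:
w(o, n) = 4 (w(o, n) = 8 - 4 = 4)
9383/((w(-17, m)*(-9))) = 9383/((4*(-9))) = 9383/(-36) = 9383*(-1/36) = -9383/36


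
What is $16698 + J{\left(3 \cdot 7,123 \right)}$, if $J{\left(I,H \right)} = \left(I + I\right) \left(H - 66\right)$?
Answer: $19092$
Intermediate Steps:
$J{\left(I,H \right)} = 2 I \left(-66 + H\right)$
$16698 + J{\left(3 \cdot 7,123 \right)} = 16698 + 2 \cdot 3 \cdot 7 \left(-66 + 123\right) = 16698 + 2 \cdot 21 \cdot 57 = 16698 + 2394 = 19092$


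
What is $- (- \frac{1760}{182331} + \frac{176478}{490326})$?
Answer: $- \frac{5219072743}{14900271651} \approx -0.35027$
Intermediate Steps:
$- (- \frac{1760}{182331} + \frac{176478}{490326}) = - (\left(-1760\right) \frac{1}{182331} + 176478 \cdot \frac{1}{490326}) = - (- \frac{1760}{182331} + \frac{29413}{81721}) = \left(-1\right) \frac{5219072743}{14900271651} = - \frac{5219072743}{14900271651}$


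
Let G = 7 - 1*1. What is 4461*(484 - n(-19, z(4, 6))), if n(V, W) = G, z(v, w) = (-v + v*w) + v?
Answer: 2132358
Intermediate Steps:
G = 6 (G = 7 - 1 = 6)
z(v, w) = v*w
n(V, W) = 6
4461*(484 - n(-19, z(4, 6))) = 4461*(484 - 1*6) = 4461*(484 - 6) = 4461*478 = 2132358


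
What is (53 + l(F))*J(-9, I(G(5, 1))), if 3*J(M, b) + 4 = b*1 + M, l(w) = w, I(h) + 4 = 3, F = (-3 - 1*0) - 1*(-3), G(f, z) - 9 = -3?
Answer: -742/3 ≈ -247.33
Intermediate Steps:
G(f, z) = 6 (G(f, z) = 9 - 3 = 6)
F = 0 (F = (-3 + 0) + 3 = -3 + 3 = 0)
I(h) = -1 (I(h) = -4 + 3 = -1)
J(M, b) = -4/3 + M/3 + b/3 (J(M, b) = -4/3 + (b*1 + M)/3 = -4/3 + (b + M)/3 = -4/3 + (M + b)/3 = -4/3 + (M/3 + b/3) = -4/3 + M/3 + b/3)
(53 + l(F))*J(-9, I(G(5, 1))) = (53 + 0)*(-4/3 + (⅓)*(-9) + (⅓)*(-1)) = 53*(-4/3 - 3 - ⅓) = 53*(-14/3) = -742/3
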